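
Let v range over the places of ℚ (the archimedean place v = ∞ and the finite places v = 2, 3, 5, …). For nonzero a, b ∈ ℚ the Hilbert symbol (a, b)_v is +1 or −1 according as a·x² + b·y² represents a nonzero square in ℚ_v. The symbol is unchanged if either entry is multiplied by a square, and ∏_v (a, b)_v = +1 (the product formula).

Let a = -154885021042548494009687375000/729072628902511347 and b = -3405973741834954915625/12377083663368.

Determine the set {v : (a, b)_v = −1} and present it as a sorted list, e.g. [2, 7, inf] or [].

(a, b) ≡ (-546, -130) mod (ℚ^×)²; places V = {2, 3, 5, 7, 11, 13, 17, 29, 31, 41, 43, ∞}.
(a,b)_43: α=2, u≡36; β=2, v≡28 (mod 43); (36|43)=+1, (28|43)=-1; sign (−1)^0·+1^2·-1^2 = +1.
(a,b)_11: α=2, u≡1; β=2, v≡2 (mod 11); (1|11)=+1, (2|11)=-1; sign (−1)^0·+1^2·-1^2 = +1.
(a,b)_∞: sgn(-546)=−, sgn(-130)=−, so -1.
(a,b)_41: α=-2, u≡22; β=0, v≡24 (mod 41); (22|41)=-1, (24|41)=-1; sign (−1)^0·-1^0·-1^-2 = +1.
(a,b)_17: α=-2, u≡13; β=-2, v≡5 (mod 17); (13|17)=+1, (5|17)=-1; sign (−1)^0·+1^-2·-1^-2 = +1.
(a,b)_29: α=-8, u≡7; β=-6, v≡15 (mod 29); (7|29)=+1, (15|29)=-1; sign (−1)^0·+1^-6·-1^-8 = +1.
(a,b)_13: α=5, u≡3; β=3, v≡4 (mod 13); (3|13)=+1, (4|13)=+1; sign (−1)^0·+1^3·+1^5 = +1.
(a,b)_3: α=-1, u≡1; β=-2, v≡2 (mod 3); (1|3)=+1, (2|3)=-1; sign (−1)^0·+1^-2·-1^-1 = -1.
(a,b)_7: α=5, u≡5; β=4, v≡6 (mod 7); (5|7)=-1, (6|7)=-1; sign (−1)^0·-1^4·-1^5 = -1.
(a,b)_5: α=6, u≡4; β=5, v≡4 (mod 5); (4|5)=+1, (4|5)=+1; sign (−1)^0·+1^5·+1^6 = +1.
(a,b)_31: α=6, u≡13; β=4, v≡14 (mod 31); (13|31)=-1, (14|31)=+1; sign (−1)^0·-1^4·+1^6 = +1.
(a,b)_2: α=3, β=-3; u≡7, v≡7 (mod 8); ε(u)ε(v)=1·1, αω(v)=3·0, βω(u)=-3·0; sum ≡ 1  ⇒  -1.
|Ram(-546, -130)| = 4, even; anisotropic at {2, 3, 7, ∞}.

[2, 3, 7, inf]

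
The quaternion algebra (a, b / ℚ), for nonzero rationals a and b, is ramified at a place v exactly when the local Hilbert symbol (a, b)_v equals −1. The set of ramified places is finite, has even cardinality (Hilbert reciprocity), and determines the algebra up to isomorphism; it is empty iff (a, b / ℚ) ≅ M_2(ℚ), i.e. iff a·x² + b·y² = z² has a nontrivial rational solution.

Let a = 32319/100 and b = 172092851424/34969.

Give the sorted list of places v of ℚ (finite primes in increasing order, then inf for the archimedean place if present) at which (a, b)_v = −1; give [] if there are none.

[2, 3, 19, 31]

Mod squares: a ≡ 399, b ≡ 785726. Check v ∈ {∞, 2, 3, 5, 7, 11, 13, 17, 19, 23, 29, 31}.
v=∞: 399 > 0 and 785726 > 0  ⇒  (a,b)_∞ = +1.
v=3: a=3^5·(≡1), b=3^4·(≡2) mod 3; (1|3)=+1, (2|3)=-1; (−1)^{5·4·1}·(+1)^4·(-1)^5 = -1.
v=29: a=29^0·(≡1), b=29^1·(≡15) mod 29; (1|29)=+1, (15|29)=-1; (−1)^{0·1·14}·(+1)^1·(-1)^0 = +1.
v=23: a=23^0·(≡12), b=23^1·(≡14) mod 23; (12|23)=+1, (14|23)=-1; (−1)^{0·1·11}·(+1)^1·(-1)^0 = +1.
v=5: a=5^-2·(≡1), b=5^0·(≡1) mod 5; (1|5)=+1, (1|5)=+1; (−1)^{-2·0·2}·(+1)^0·(+1)^-2 = +1.
v=31: a=31^0·(≡29), b=31^1·(≡16) mod 31; (29|31)=-1, (16|31)=+1; (−1)^{0·1·15}·(-1)^1·(+1)^0 = -1.
v=19: a=19^1·(≡2), b=19^1·(≡8) mod 19; (2|19)=-1, (8|19)=-1; (−1)^{1·1·9}·(-1)^1·(-1)^1 = -1.
v=11: a=11^0·(≡1), b=11^-2·(≡7) mod 11; (1|11)=+1, (7|11)=-1; (−1)^{0·-2·5}·(+1)^-2·(-1)^0 = +1.
v=7: a=7^1·(≡2), b=7^0·(≡1) mod 7; (2|7)=+1, (1|7)=+1; (−1)^{1·0·3}·(+1)^0·(+1)^1 = +1.
v=13: a=13^0·(≡3), b=13^2·(≡11) mod 13; (3|13)=+1, (11|13)=-1; (−1)^{0·2·6}·(+1)^2·(-1)^0 = +1.
v=2: v_2(a)=-2, v_2(b)=5; units ≡ 7, 7 (mod 8); ε·ε+αω+βω = 1·1+-2·0+5·0 ≡ 1  ⇒  (a,b)_2 = -1.
v=17: a=17^0·(≡16), b=17^-2·(≡11) mod 17; (16|17)=+1, (11|17)=-1; (−1)^{0·-2·8}·(+1)^-2·(-1)^0 = +1.
(399, 785726 / ℚ) ramifies at {2, 3, 19, 31}: a division algebra.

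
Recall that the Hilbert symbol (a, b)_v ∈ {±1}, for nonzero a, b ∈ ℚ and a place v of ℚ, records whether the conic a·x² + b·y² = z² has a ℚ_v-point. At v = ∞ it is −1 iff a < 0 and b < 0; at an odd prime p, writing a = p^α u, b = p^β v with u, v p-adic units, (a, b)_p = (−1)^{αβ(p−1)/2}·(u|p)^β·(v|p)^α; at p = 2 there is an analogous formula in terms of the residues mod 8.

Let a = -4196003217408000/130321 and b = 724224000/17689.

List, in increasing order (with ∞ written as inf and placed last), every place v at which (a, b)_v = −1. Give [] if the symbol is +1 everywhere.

[2, 5]

(a, b) ≡ (-5, 28290) mod (ℚ^×)²; places V = {2, 3, 5, 7, 19, 23, 41, ∞}.
(a,b)_5: α=3, u≡1; β=3, v≡3 (mod 5); (1|5)=+1, (3|5)=-1; sign (−1)^0·+1^3·-1^3 = -1.
(a,b)_23: α=2, u≡9; β=1, v≡17 (mod 23); (9|23)=+1, (17|23)=-1; sign (−1)^0·+1^1·-1^2 = +1.
(a,b)_19: α=-4, u≡18; β=-2, v≡8 (mod 19); (18|19)=-1, (8|19)=-1; sign (−1)^0·-1^-2·-1^-4 = +1.
(a,b)_3: α=2, u≡1; β=1, v≡1 (mod 3); (1|3)=+1, (1|3)=+1; sign (−1)^0·+1^1·+1^2 = +1.
(a,b)_7: α=0, u≡1; β=-2, v≡6 (mod 7); (1|7)=+1, (6|7)=-1; sign (−1)^0·+1^-2·-1^0 = +1.
(a,b)_∞: sgn(-5)=−, sgn(28290)=+, so +1.
(a,b)_41: α=2, u≡25; β=1, v≡12 (mod 41); (25|41)=+1, (12|41)=-1; sign (−1)^0·+1^1·-1^2 = +1.
(a,b)_2: α=22, β=11; u≡3, v≡1 (mod 8); ε(u)ε(v)=1·0, αω(v)=22·0, βω(u)=11·1; sum ≡ 1  ⇒  -1.
(-5, 28290 / ℚ) ramifies at {2, 5}: a division algebra.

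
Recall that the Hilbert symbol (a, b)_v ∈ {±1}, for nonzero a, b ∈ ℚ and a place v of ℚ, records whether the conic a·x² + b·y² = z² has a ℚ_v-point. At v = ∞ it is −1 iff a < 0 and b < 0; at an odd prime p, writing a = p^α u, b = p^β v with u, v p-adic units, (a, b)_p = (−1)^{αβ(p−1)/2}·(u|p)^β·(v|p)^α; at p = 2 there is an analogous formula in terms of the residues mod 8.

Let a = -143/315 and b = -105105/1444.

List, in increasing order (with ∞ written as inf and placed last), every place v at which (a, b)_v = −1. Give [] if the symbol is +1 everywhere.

(a, b) ≡ (-5005, -2145) mod (ℚ^×)²; places V = {2, 3, 5, 7, 11, 13, 19, ∞}.
(a,b)_5: α=-1, u≡4; β=1, v≡1 (mod 5); (4|5)=+1, (1|5)=+1; sign (−1)^0·+1^1·+1^-1 = +1.
(a,b)_7: α=-1, u≡6; β=2, v≡2 (mod 7); (6|7)=-1, (2|7)=+1; sign (−1)^0·-1^2·+1^-1 = +1.
(a,b)_2: α=0, β=-2; u≡3, v≡7 (mod 8); ε(u)ε(v)=1·1, αω(v)=0·0, βω(u)=-2·1; sum ≡ 1  ⇒  -1.
(a,b)_13: α=1, u≡5; β=1, v≡1 (mod 13); (5|13)=-1, (1|13)=+1; sign (−1)^0·-1^1·+1^1 = -1.
(a,b)_11: α=1, u≡6; β=1, v≡5 (mod 11); (6|11)=-1, (5|11)=+1; sign (−1)^1·-1^1·+1^1 = +1.
(a,b)_3: α=-2, u≡2; β=1, v≡2 (mod 3); (2|3)=-1, (2|3)=-1; sign (−1)^0·-1^1·-1^-2 = -1.
(a,b)_19: α=0, u≡6; β=-2, v≡15 (mod 19); (6|19)=+1, (15|19)=-1; sign (−1)^0·+1^-2·-1^0 = +1.
(a,b)_∞: sgn(-5005)=−, sgn(-2145)=−, so -1.
Ram(-5005, -2145) = {2, 3, 13, ∞}; no ℚ_2-point on the conic.

[2, 3, 13, inf]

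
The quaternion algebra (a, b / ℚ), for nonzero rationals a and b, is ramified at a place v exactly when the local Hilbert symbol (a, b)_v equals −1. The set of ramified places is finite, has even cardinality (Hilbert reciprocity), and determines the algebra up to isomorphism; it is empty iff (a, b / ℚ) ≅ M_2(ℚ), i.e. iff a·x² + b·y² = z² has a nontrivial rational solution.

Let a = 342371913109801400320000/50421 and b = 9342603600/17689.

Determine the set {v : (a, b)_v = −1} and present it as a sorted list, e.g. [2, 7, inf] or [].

Mod squares: a ≡ 620823, b ≡ 141. Check v ∈ {∞, 2, 3, 5, 7, 11, 17, 19, 37, 47}.
v=3: a=3^-1·(≡1), b=3^1·(≡2) mod 3; (1|3)=+1, (2|3)=-1; (−1)^{-1·1·1}·(+1)^1·(-1)^-1 = +1.
v=17: a=17^3·(≡11), b=17^0·(≡5) mod 17; (11|17)=-1, (5|17)=-1; (−1)^{3·0·8}·(-1)^0·(-1)^3 = -1.
v=47: a=47^3·(≡42), b=47^1·(≡6) mod 47; (42|47)=+1, (6|47)=+1; (−1)^{3·1·23}·(+1)^1·(+1)^3 = -1.
v=7: a=7^-5·(≡3), b=7^-2·(≡2) mod 7; (3|7)=-1, (2|7)=+1; (−1)^{-5·-2·3}·(-1)^-2·(+1)^-5 = +1.
v=∞: 620823 > 0 and 141 > 0  ⇒  (a,b)_∞ = +1.
v=19: a=19^0·(≡9), b=19^-2·(≡12) mod 19; (9|19)=+1, (12|19)=-1; (−1)^{0·-2·9}·(+1)^-2·(-1)^0 = +1.
v=11: a=11^6·(≡1), b=11^2·(≡4) mod 11; (1|11)=+1, (4|11)=+1; (−1)^{6·2·5}·(+1)^2·(+1)^6 = +1.
v=37: a=37^1·(≡15), b=37^2·(≡3) mod 37; (15|37)=-1, (3|37)=+1; (−1)^{1·2·18}·(-1)^2·(+1)^1 = +1.
v=2: v_2(a)=14, v_2(b)=4; units ≡ 7, 5 (mod 8); ε·ε+αω+βω = 1·0+14·1+4·0 ≡ 0  ⇒  (a,b)_2 = +1.
v=5: a=5^4·(≡2), b=5^2·(≡1) mod 5; (2|5)=-1, (1|5)=+1; (−1)^{4·2·2}·(-1)^2·(+1)^4 = +1.
|Ram(620823, 141)| = 2, even; anisotropic at {17, 47}.

[17, 47]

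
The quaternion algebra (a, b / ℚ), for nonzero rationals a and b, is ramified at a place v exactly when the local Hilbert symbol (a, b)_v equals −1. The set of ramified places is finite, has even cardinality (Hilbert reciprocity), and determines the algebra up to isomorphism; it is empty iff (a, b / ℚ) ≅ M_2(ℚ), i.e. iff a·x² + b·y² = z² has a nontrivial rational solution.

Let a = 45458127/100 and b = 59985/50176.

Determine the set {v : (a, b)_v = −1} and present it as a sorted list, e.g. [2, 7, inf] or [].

(a, b) ≡ (247, 6665) mod (ℚ^×)²; places V = {2, 3, 5, 7, 11, 13, 19, 31, 43, ∞}.
(a,b)_7: α=0, u≡4; β=-2, v≡1 (mod 7); (4|7)=+1, (1|7)=+1; sign (−1)^0·+1^-2·+1^0 = +1.
(a,b)_11: α=2, u≡4; β=0, v≡7 (mod 11); (4|11)=+1, (7|11)=-1; sign (−1)^0·+1^0·-1^2 = +1.
(a,b)_3: α=2, u≡1; β=2, v≡2 (mod 3); (1|3)=+1, (2|3)=-1; sign (−1)^0·+1^2·-1^2 = +1.
(a,b)_2: α=-2, β=-10; u≡7, v≡1 (mod 8); ε(u)ε(v)=1·0, αω(v)=-2·0, βω(u)=-10·0; sum ≡ 0  ⇒  +1.
(a,b)_13: α=3, u≡11; β=0, v≡9 (mod 13); (11|13)=-1, (9|13)=+1; sign (−1)^0·-1^0·+1^3 = +1.
(a,b)_31: α=0, u≡23; β=1, v≡30 (mod 31); (23|31)=-1, (30|31)=-1; sign (−1)^0·-1^1·-1^0 = -1.
(a,b)_∞: sgn(247)=+, sgn(6665)=+, so +1.
(a,b)_43: α=0, u≡33; β=1, v≡22 (mod 43); (33|43)=-1, (22|43)=-1; sign (−1)^0·-1^1·-1^0 = -1.
(a,b)_19: α=1, u≡3; β=0, v≡12 (mod 19); (3|19)=-1, (12|19)=-1; sign (−1)^0·-1^0·-1^1 = -1.
(a,b)_5: α=-2, u≡3; β=1, v≡2 (mod 5); (3|5)=-1, (2|5)=-1; sign (−1)^0·-1^1·-1^-2 = -1.
(247, 6665 / ℚ) ramifies at {5, 19, 31, 43}: a division algebra.

[5, 19, 31, 43]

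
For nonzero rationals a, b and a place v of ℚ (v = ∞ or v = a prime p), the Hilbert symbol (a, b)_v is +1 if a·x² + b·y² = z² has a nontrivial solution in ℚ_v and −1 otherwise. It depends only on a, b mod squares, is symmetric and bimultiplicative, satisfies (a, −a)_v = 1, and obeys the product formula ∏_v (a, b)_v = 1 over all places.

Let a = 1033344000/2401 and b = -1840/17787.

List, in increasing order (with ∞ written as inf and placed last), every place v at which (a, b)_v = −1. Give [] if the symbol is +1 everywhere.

[5, 13]

Mod squares: a ≡ 4485, b ≡ -345. Check v ∈ {∞, 2, 3, 5, 7, 11, 13, 23}.
v=11: a=11^0·(≡6), b=11^-2·(≡2) mod 11; (6|11)=-1, (2|11)=-1; (−1)^{0·-2·5}·(-1)^-2·(-1)^0 = +1.
v=3: a=3^3·(≡1), b=3^-1·(≡2) mod 3; (1|3)=+1, (2|3)=-1; (−1)^{3·-1·1}·(+1)^-1·(-1)^3 = +1.
v=5: a=5^3·(≡2), b=5^1·(≡1) mod 5; (2|5)=-1, (1|5)=+1; (−1)^{3·1·2}·(-1)^1·(+1)^3 = -1.
v=∞: 4485 > 0 and -345 < 0  ⇒  (a,b)_∞ = +1.
v=2: v_2(a)=10, v_2(b)=4; units ≡ 5, 7 (mod 8); ε·ε+αω+βω = 0·1+10·0+4·1 ≡ 0  ⇒  (a,b)_2 = +1.
v=7: a=7^-4·(≡3), b=7^-2·(≡6) mod 7; (3|7)=-1, (6|7)=-1; (−1)^{-4·-2·3}·(-1)^-2·(-1)^-4 = +1.
v=23: a=23^1·(≡11), b=23^1·(≡13) mod 23; (11|23)=-1, (13|23)=+1; (−1)^{1·1·11}·(-1)^1·(+1)^1 = +1.
v=13: a=13^1·(≡8), b=13^0·(≡2) mod 13; (8|13)=-1, (2|13)=-1; (−1)^{1·0·6}·(-1)^0·(-1)^1 = -1.
(4485, -345 / ℚ) ramifies at {5, 13}: a division algebra.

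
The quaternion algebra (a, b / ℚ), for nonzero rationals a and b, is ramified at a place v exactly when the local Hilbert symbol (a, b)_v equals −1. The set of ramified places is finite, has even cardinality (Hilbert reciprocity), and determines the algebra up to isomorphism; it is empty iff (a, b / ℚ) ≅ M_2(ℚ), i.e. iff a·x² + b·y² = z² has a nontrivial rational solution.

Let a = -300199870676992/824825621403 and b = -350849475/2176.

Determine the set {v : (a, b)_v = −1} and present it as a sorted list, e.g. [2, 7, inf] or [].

[23, inf]

(a, b) ≡ (-472719, -72726) mod (ℚ^×)²; places V = {2, 3, 5, 7, 11, 13, 17, 23, 29, 31, 41, ∞}.
(a,b)_∞: sgn(-472719)=−, sgn(-72726)=−, so -1.
(a,b)_17: α=1, u≡11; β=-1, v≡3 (mod 17); (11|17)=-1, (3|17)=-1; sign (−1)^0·-1^-1·-1^1 = +1.
(a,b)_41: α=-2, u≡19; β=0, v≡10 (mod 41); (19|41)=-1, (10|41)=+1; sign (−1)^0·-1^0·+1^-2 = +1.
(a,b)_2: α=14, β=-7; u≡1, v≡5 (mod 8); ε(u)ε(v)=0·0, αω(v)=14·1, βω(u)=-7·0; sum ≡ 0  ⇒  +1.
(a,b)_31: α=3, u≡29; β=1, v≡16 (mod 31); (29|31)=-1, (16|31)=+1; sign (−1)^1·-1^1·+1^3 = +1.
(a,b)_5: α=0, u≡1; β=2, v≡1 (mod 5); (1|5)=+1, (1|5)=+1; sign (−1)^0·+1^2·+1^0 = +1.
(a,b)_7: α=-4, u≡3; β=0, v≡4 (mod 7); (3|7)=-1, (4|7)=+1; sign (−1)^0·-1^0·+1^-4 = +1.
(a,b)_11: α=2, u≡6; β=0, v≡10 (mod 11); (6|11)=-1, (10|11)=-1; sign (−1)^0·-1^0·-1^2 = +1.
(a,b)_3: α=-5, u≡2; β=9, v≡1 (mod 3); (2|3)=-1, (1|3)=+1; sign (−1)^1·-1^9·+1^-5 = +1.
(a,b)_23: α=1, u≡18; β=1, v≡9 (mod 23); (18|23)=+1, (9|23)=+1; sign (−1)^1·+1^1·+1^1 = -1.
(a,b)_29: α=-2, u≡11; β=0, v≡7 (mod 29); (11|29)=-1, (7|29)=+1; sign (−1)^0·-1^0·+1^-2 = +1.
(a,b)_13: α=1, u≡7; β=0, v≡10 (mod 13); (7|13)=-1, (10|13)=+1; sign (−1)^0·-1^0·+1^1 = +1.
|Ram(-472719, -72726)| = 2, even; anisotropic at {23, ∞}.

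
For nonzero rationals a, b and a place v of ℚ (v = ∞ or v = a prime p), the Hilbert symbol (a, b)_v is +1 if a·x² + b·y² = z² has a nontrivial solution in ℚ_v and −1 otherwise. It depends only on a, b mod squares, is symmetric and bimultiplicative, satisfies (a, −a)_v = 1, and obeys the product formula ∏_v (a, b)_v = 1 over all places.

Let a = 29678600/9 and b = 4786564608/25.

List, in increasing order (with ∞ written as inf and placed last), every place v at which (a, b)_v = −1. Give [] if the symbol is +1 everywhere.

Mod squares: a ≡ 296786, b ≡ 42398. Check v ∈ {∞, 2, 3, 5, 7, 17, 29, 43}.
v=7: a=7^1·(≡6), b=7^2·(≡5) mod 7; (6|7)=-1, (5|7)=-1; (−1)^{1·2·3}·(-1)^2·(-1)^1 = -1.
v=29: a=29^1·(≡15), b=29^1·(≡3) mod 29; (15|29)=-1, (3|29)=-1; (−1)^{1·1·14}·(-1)^1·(-1)^1 = +1.
v=2: v_2(a)=3, v_2(b)=9; units ≡ 1, 7 (mod 8); ε·ε+αω+βω = 0·1+3·0+9·0 ≡ 0  ⇒  (a,b)_2 = +1.
v=43: a=43^1·(≡39), b=43^1·(≡25) mod 43; (39|43)=-1, (25|43)=+1; (−1)^{1·1·21}·(-1)^1·(+1)^1 = +1.
v=17: a=17^1·(≡4), b=17^1·(≡7) mod 17; (4|17)=+1, (7|17)=-1; (−1)^{1·1·8}·(+1)^1·(-1)^1 = -1.
v=∞: 296786 > 0 and 42398 > 0  ⇒  (a,b)_∞ = +1.
v=3: a=3^-2·(≡2), b=3^2·(≡2) mod 3; (2|3)=-1, (2|3)=-1; (−1)^{-2·2·1}·(-1)^2·(-1)^-2 = +1.
v=5: a=5^2·(≡1), b=5^-2·(≡3) mod 5; (1|5)=+1, (3|5)=-1; (−1)^{2·-2·2}·(+1)^-2·(-1)^2 = +1.
|Ram(296786, 42398)| = 2, even; anisotropic at {7, 17}.

[7, 17]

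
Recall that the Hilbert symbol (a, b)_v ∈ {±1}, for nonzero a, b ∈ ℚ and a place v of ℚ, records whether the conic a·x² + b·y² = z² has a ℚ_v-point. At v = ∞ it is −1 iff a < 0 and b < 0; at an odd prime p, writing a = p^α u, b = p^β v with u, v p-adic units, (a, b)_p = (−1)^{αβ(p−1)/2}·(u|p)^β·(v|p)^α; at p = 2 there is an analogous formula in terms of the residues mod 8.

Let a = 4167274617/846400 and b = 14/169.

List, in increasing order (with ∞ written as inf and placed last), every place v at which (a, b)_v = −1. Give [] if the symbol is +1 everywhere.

Mod squares: a ≡ 3553, b ≡ 14. Check v ∈ {∞, 2, 3, 5, 7, 11, 13, 17, 19, 23}.
v=23: a=23^-2·(≡14), b=23^0·(≡19) mod 23; (14|23)=-1, (19|23)=-1; (−1)^{-2·0·11}·(-1)^0·(-1)^-2 = +1.
v=2: v_2(a)=-6, v_2(b)=1; units ≡ 1, 7 (mod 8); ε·ε+αω+βω = 0·1+-6·0+1·0 ≡ 0  ⇒  (a,b)_2 = +1.
v=19: a=19^5·(≡7), b=19^0·(≡12) mod 19; (7|19)=+1, (12|19)=-1; (−1)^{5·0·9}·(+1)^0·(-1)^5 = -1.
v=17: a=17^1·(≡10), b=17^0·(≡3) mod 17; (10|17)=-1, (3|17)=-1; (−1)^{1·0·8}·(-1)^0·(-1)^1 = -1.
v=7: a=7^0·(≡1), b=7^1·(≡2) mod 7; (1|7)=+1, (2|7)=+1; (−1)^{0·1·3}·(+1)^1·(+1)^0 = +1.
v=13: a=13^0·(≡10), b=13^-2·(≡1) mod 13; (10|13)=+1, (1|13)=+1; (−1)^{0·-2·6}·(+1)^-2·(+1)^0 = +1.
v=11: a=11^1·(≡9), b=11^0·(≡9) mod 11; (9|11)=+1, (9|11)=+1; (−1)^{1·0·5}·(+1)^0·(+1)^1 = +1.
v=3: a=3^2·(≡1), b=3^0·(≡2) mod 3; (1|3)=+1, (2|3)=-1; (−1)^{2·0·1}·(+1)^0·(-1)^2 = +1.
v=∞: 3553 > 0 and 14 > 0  ⇒  (a,b)_∞ = +1.
v=5: a=5^-2·(≡2), b=5^0·(≡1) mod 5; (2|5)=-1, (1|5)=+1; (−1)^{-2·0·2}·(-1)^0·(+1)^-2 = +1.
Ram(3553, 14) = {17, 19}; no ℚ_17-point on the conic.

[17, 19]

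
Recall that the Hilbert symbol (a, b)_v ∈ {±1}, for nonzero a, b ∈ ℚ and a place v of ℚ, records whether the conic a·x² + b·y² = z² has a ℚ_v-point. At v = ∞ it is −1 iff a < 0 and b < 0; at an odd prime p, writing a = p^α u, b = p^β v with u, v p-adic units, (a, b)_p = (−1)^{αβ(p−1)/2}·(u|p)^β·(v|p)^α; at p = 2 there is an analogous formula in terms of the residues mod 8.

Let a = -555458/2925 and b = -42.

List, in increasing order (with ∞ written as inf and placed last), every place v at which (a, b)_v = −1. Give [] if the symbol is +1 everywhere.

[2, inf]

(a, b) ≡ (-26, -42) mod (ℚ^×)²; places V = {2, 3, 5, 7, 13, 17, 31, ∞}.
(a,b)_7: α=0, u≡1; β=1, v≡1 (mod 7); (1|7)=+1, (1|7)=+1; sign (−1)^0·+1^1·+1^0 = +1.
(a,b)_∞: sgn(-26)=−, sgn(-42)=−, so -1.
(a,b)_5: α=-2, u≡1; β=0, v≡3 (mod 5); (1|5)=+1, (3|5)=-1; sign (−1)^0·+1^0·-1^-2 = +1.
(a,b)_3: α=-2, u≡1; β=1, v≡1 (mod 3); (1|3)=+1, (1|3)=+1; sign (−1)^0·+1^1·+1^-2 = +1.
(a,b)_2: α=1, β=1; u≡3, v≡3 (mod 8); ε(u)ε(v)=1·1, αω(v)=1·1, βω(u)=1·1; sum ≡ 1  ⇒  -1.
(a,b)_17: α=2, u≡16; β=0, v≡9 (mod 17); (16|17)=+1, (9|17)=+1; sign (−1)^0·+1^0·+1^2 = +1.
(a,b)_13: α=-1, u≡8; β=0, v≡10 (mod 13); (8|13)=-1, (10|13)=+1; sign (−1)^0·-1^0·+1^-1 = +1.
(a,b)_31: α=2, u≡1; β=0, v≡20 (mod 31); (1|31)=+1, (20|31)=+1; sign (−1)^0·+1^0·+1^2 = +1.
Ram(-26, -42) = {2, ∞}; no ℚ_2-point on the conic.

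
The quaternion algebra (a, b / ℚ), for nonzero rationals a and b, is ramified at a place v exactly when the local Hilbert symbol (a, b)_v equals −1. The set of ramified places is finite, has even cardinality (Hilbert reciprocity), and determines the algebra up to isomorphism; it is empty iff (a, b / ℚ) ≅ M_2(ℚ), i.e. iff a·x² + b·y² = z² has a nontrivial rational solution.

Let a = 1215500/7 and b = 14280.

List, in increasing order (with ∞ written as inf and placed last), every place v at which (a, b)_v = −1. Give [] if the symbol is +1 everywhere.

(a, b) ≡ (85085, 3570) mod (ℚ^×)²; places V = {2, 3, 5, 7, 11, 13, 17, ∞}.
(a,b)_2: α=2, β=3; u≡5, v≡1 (mod 8); ε(u)ε(v)=0·0, αω(v)=2·0, βω(u)=3·1; sum ≡ 1  ⇒  -1.
(a,b)_13: α=1, u≡8; β=0, v≡6 (mod 13); (8|13)=-1, (6|13)=-1; sign (−1)^0·-1^0·-1^1 = -1.
(a,b)_3: α=0, u≡2; β=1, v≡2 (mod 3); (2|3)=-1, (2|3)=-1; sign (−1)^0·-1^1·-1^0 = -1.
(a,b)_5: α=3, u≡2; β=1, v≡1 (mod 5); (2|5)=-1, (1|5)=+1; sign (−1)^0·-1^1·+1^3 = -1.
(a,b)_∞: sgn(85085)=+, sgn(3570)=+, so +1.
(a,b)_11: α=1, u≡7; β=0, v≡2 (mod 11); (7|11)=-1, (2|11)=-1; sign (−1)^0·-1^0·-1^1 = -1.
(a,b)_17: α=1, u≡7; β=1, v≡7 (mod 17); (7|17)=-1, (7|17)=-1; sign (−1)^0·-1^1·-1^1 = +1.
(a,b)_7: α=-1, u≡6; β=1, v≡3 (mod 7); (6|7)=-1, (3|7)=-1; sign (−1)^1·-1^1·-1^-1 = -1.
|Ram(85085, 3570)| = 6, even; anisotropic at {2, 3, 5, 7, 11, 13}.

[2, 3, 5, 7, 11, 13]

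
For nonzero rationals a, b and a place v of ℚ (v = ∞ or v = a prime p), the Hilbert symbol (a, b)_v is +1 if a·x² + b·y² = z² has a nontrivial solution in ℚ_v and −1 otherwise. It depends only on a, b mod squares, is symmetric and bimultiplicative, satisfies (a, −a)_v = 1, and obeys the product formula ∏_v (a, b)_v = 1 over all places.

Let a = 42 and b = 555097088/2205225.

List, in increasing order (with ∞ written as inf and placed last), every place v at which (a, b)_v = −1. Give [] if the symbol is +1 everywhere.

[3, 7, 23, 37]

(a, b) ≡ (42, 11063) mod (ℚ^×)²; places V = {2, 3, 5, 7, 11, 13, 23, 37, ∞}.
(a,b)_7: α=1, u≡6; β=2, v≡6 (mod 7); (6|7)=-1, (6|7)=-1; sign (−1)^0·-1^2·-1^1 = -1.
(a,b)_2: α=1, β=10; u≡5, v≡7 (mod 8); ε(u)ε(v)=0·1, αω(v)=1·0, βω(u)=10·1; sum ≡ 0  ⇒  +1.
(a,b)_3: α=1, u≡2; β=-6, v≡2 (mod 3); (2|3)=-1, (2|3)=-1; sign (−1)^0·-1^-6·-1^1 = -1.
(a,b)_37: α=0, u≡5; β=1, v≡36 (mod 37); (5|37)=-1, (36|37)=+1; sign (−1)^0·-1^1·+1^0 = -1.
(a,b)_∞: sgn(42)=+, sgn(11063)=+, so +1.
(a,b)_13: α=0, u≡3; β=1, v≡6 (mod 13); (3|13)=+1, (6|13)=-1; sign (−1)^0·+1^1·-1^0 = +1.
(a,b)_5: α=0, u≡2; β=-2, v≡2 (mod 5); (2|5)=-1, (2|5)=-1; sign (−1)^0·-1^-2·-1^0 = +1.
(a,b)_11: α=0, u≡9; β=-2, v≡2 (mod 11); (9|11)=+1, (2|11)=-1; sign (−1)^0·+1^-2·-1^0 = +1.
(a,b)_23: α=0, u≡19; β=1, v≡14 (mod 23); (19|23)=-1, (14|23)=-1; sign (−1)^0·-1^1·-1^0 = -1.
Ram(42, 11063) = {3, 7, 23, 37}; no ℚ_3-point on the conic.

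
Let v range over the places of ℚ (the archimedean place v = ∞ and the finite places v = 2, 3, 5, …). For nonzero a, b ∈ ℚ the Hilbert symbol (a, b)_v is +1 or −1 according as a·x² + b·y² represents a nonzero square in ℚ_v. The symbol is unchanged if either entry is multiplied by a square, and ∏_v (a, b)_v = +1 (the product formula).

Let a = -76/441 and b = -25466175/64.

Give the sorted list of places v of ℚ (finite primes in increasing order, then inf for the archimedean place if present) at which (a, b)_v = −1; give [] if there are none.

(a, b) ≡ (-19, -113183) mod (ℚ^×)²; places V = {2, 3, 5, 7, 19, 23, 37, ∞}.
(a,b)_2: α=2, β=-6; u≡5, v≡1 (mod 8); ε(u)ε(v)=0·0, αω(v)=2·0, βω(u)=-6·1; sum ≡ 0  ⇒  +1.
(a,b)_37: α=0, u≡13; β=1, v≡26 (mod 37); (13|37)=-1, (26|37)=+1; sign (−1)^0·-1^1·+1^0 = -1.
(a,b)_5: α=0, u≡4; β=2, v≡2 (mod 5); (4|5)=+1, (2|5)=-1; sign (−1)^0·+1^2·-1^0 = +1.
(a,b)_19: α=1, u≡18; β=1, v≡7 (mod 19); (18|19)=-1, (7|19)=+1; sign (−1)^1·-1^1·+1^1 = +1.
(a,b)_3: α=-2, u≡2; β=2, v≡1 (mod 3); (2|3)=-1, (1|3)=+1; sign (−1)^0·-1^2·+1^-2 = +1.
(a,b)_∞: sgn(-19)=−, sgn(-113183)=−, so -1.
(a,b)_7: α=-2, u≡4; β=1, v≡1 (mod 7); (4|7)=+1, (1|7)=+1; sign (−1)^0·+1^1·+1^-2 = +1.
(a,b)_23: α=0, u≡4; β=1, v≡1 (mod 23); (4|23)=+1, (1|23)=+1; sign (−1)^0·+1^1·+1^0 = +1.
(-19, -113183 / ℚ) ramifies at {37, ∞}: a division algebra.

[37, inf]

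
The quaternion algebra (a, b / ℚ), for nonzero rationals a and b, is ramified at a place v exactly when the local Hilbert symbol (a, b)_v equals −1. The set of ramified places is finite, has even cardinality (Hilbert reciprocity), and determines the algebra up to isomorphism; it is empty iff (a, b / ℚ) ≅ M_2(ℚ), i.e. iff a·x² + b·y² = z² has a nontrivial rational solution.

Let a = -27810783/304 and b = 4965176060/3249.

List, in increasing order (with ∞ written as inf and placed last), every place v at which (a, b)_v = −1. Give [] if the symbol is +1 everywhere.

Mod squares: a ≡ -2717, b ≡ 25415. Check v ∈ {∞, 2, 3, 5, 7, 11, 13, 17, 19, 23}.
v=11: a=11^1·(≡6), b=11^0·(≡5) mod 11; (6|11)=-1, (5|11)=+1; (−1)^{1·0·5}·(-1)^0·(+1)^1 = +1.
v=2: v_2(a)=-4, v_2(b)=2; units ≡ 3, 7 (mod 8); ε·ε+αω+βω = 1·1+-4·0+2·1 ≡ 1  ⇒  (a,b)_2 = -1.
v=3: a=3^4·(≡1), b=3^-2·(≡2) mod 3; (1|3)=+1, (2|3)=-1; (−1)^{4·-2·1}·(+1)^-2·(-1)^4 = +1.
v=7: a=7^4·(≡3), b=7^0·(≡5) mod 7; (3|7)=-1, (5|7)=-1; (−1)^{4·0·3}·(-1)^0·(-1)^4 = +1.
v=∞: -2717 < 0 and 25415 > 0  ⇒  (a,b)_∞ = +1.
v=19: a=19^-1·(≡9), b=19^-2·(≡8) mod 19; (9|19)=+1, (8|19)=-1; (−1)^{-1·-2·9}·(+1)^-2·(-1)^-1 = -1.
v=17: a=17^0·(≡12), b=17^3·(≡2) mod 17; (12|17)=-1, (2|17)=+1; (−1)^{0·3·8}·(-1)^3·(+1)^0 = -1.
v=23: a=23^0·(≡7), b=23^1·(≡8) mod 23; (7|23)=-1, (8|23)=+1; (−1)^{0·1·11}·(-1)^1·(+1)^0 = -1.
v=13: a=13^1·(≡3), b=13^3·(≡5) mod 13; (3|13)=+1, (5|13)=-1; (−1)^{1·3·6}·(+1)^3·(-1)^1 = -1.
v=5: a=5^0·(≡3), b=5^1·(≡3) mod 5; (3|5)=-1, (3|5)=-1; (−1)^{0·1·2}·(-1)^1·(-1)^0 = -1.
(-2717, 25415 / ℚ) ramifies at {2, 5, 13, 17, 19, 23}: a division algebra.

[2, 5, 13, 17, 19, 23]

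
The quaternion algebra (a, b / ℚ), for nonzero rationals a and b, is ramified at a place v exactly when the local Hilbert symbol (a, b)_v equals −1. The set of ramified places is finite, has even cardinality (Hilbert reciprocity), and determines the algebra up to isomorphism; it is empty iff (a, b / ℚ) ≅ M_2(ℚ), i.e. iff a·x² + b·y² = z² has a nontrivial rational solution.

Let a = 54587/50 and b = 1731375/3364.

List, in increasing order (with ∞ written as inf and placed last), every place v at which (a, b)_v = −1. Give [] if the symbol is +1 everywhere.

Mod squares: a ≡ 646, b ≡ 95. Check v ∈ {∞, 2, 3, 5, 13, 17, 19, 29}.
v=19: a=19^1·(≡13), b=19^1·(≡1) mod 19; (13|19)=-1, (1|19)=+1; (−1)^{1·1·9}·(-1)^1·(+1)^1 = +1.
v=17: a=17^1·(≡2), b=17^0·(≡12) mod 17; (2|17)=+1, (12|17)=-1; (−1)^{1·0·8}·(+1)^0·(-1)^1 = -1.
v=2: v_2(a)=-1, v_2(b)=-2; units ≡ 3, 7 (mod 8); ε·ε+αω+βω = 1·1+-1·0+-2·1 ≡ 1  ⇒  (a,b)_2 = -1.
v=∞: 646 > 0 and 95 > 0  ⇒  (a,b)_∞ = +1.
v=13: a=13^2·(≡1), b=13^0·(≡10) mod 13; (1|13)=+1, (10|13)=+1; (−1)^{2·0·6}·(+1)^0·(+1)^2 = +1.
v=29: a=29^0·(≡17), b=29^-2·(≡26) mod 29; (17|29)=-1, (26|29)=-1; (−1)^{0·-2·14}·(-1)^-2·(-1)^0 = +1.
v=5: a=5^-2·(≡1), b=5^3·(≡4) mod 5; (1|5)=+1, (4|5)=+1; (−1)^{-2·3·2}·(+1)^3·(+1)^-2 = +1.
v=3: a=3^0·(≡1), b=3^6·(≡2) mod 3; (1|3)=+1, (2|3)=-1; (−1)^{0·6·1}·(+1)^6·(-1)^0 = +1.
(646, 95 / ℚ) ramifies at {2, 17}: a division algebra.

[2, 17]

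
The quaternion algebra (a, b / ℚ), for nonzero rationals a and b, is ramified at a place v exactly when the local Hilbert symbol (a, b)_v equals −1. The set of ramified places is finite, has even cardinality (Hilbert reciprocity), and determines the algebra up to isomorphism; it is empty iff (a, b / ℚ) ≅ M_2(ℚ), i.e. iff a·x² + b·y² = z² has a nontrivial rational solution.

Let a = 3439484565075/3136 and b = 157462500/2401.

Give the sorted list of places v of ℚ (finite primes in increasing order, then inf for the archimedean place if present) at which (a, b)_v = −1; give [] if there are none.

[3, 5, 17, 19]

(a, b) ≡ (3, 62985) mod (ℚ^×)²; places V = {2, 3, 5, 7, 13, 17, 19, ∞}.
(a,b)_3: α=3, u≡1; β=1, v≡1 (mod 3); (1|3)=+1, (1|3)=+1; sign (−1)^1·+1^1·+1^3 = -1.
(a,b)_2: α=-6, β=2; u≡3, v≡1 (mod 8); ε(u)ε(v)=1·0, αω(v)=-6·0, βω(u)=2·1; sum ≡ 0  ⇒  +1.
(a,b)_7: α=-2, u≡6; β=-4, v≡6 (mod 7); (6|7)=-1, (6|7)=-1; sign (−1)^0·-1^-4·-1^-2 = +1.
(a,b)_19: α=2, u≡3; β=1, v≡6 (mod 19); (3|19)=-1, (6|19)=+1; sign (−1)^0·-1^1·+1^2 = -1.
(a,b)_5: α=2, u≡3; β=5, v≡3 (mod 5); (3|5)=-1, (3|5)=-1; sign (−1)^0·-1^5·-1^2 = -1.
(a,b)_∞: sgn(3)=+, sgn(62985)=+, so +1.
(a,b)_13: α=2, u≡9; β=1, v≡4 (mod 13); (9|13)=+1, (4|13)=+1; sign (−1)^0·+1^1·+1^2 = +1.
(a,b)_17: α=4, u≡11; β=1, v≡4 (mod 17); (11|17)=-1, (4|17)=+1; sign (−1)^0·-1^1·+1^4 = -1.
Ram(3, 62985) = {3, 5, 17, 19}; no ℚ_3-point on the conic.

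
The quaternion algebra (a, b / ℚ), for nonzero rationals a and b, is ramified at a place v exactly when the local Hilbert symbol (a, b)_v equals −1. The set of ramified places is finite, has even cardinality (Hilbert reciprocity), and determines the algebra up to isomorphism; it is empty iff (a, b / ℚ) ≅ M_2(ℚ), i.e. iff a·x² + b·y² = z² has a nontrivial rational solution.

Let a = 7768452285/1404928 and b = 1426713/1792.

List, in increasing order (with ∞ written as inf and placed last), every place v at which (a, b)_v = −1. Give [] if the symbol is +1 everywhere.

[2, 31]

(a, b) ≡ (94395, 18879) mod (ℚ^×)²; places V = {2, 3, 5, 7, 11, 23, 29, 31, ∞}.
(a,b)_5: α=1, u≡4; β=0, v≡4 (mod 5); (4|5)=+1, (4|5)=+1; sign (−1)^0·+1^0·+1^1 = +1.
(a,b)_23: α=2, u≡9; β=2, v≡20 (mod 23); (9|23)=+1, (20|23)=-1; sign (−1)^0·+1^2·-1^2 = +1.
(a,b)_3: α=3, u≡1; β=1, v≡2 (mod 3); (1|3)=+1, (2|3)=-1; sign (−1)^1·+1^1·-1^3 = +1.
(a,b)_29: α=1, u≡20; β=1, v≡22 (mod 29); (20|29)=+1, (22|29)=+1; sign (−1)^0·+1^1·+1^1 = +1.
(a,b)_7: α=-3, u≡6; β=-1, v≡2 (mod 7); (6|7)=-1, (2|7)=+1; sign (−1)^1·-1^-1·+1^-3 = +1.
(a,b)_11: α=2, u≡3; β=0, v≡9 (mod 11); (3|11)=+1, (9|11)=+1; sign (−1)^0·+1^0·+1^2 = +1.
(a,b)_31: α=1, u≡1; β=1, v≡2 (mod 31); (1|31)=+1, (2|31)=+1; sign (−1)^1·+1^1·+1^1 = -1.
(a,b)_∞: sgn(94395)=+, sgn(18879)=+, so +1.
(a,b)_2: α=-12, β=-8; u≡3, v≡7 (mod 8); ε(u)ε(v)=1·1, αω(v)=-12·0, βω(u)=-8·1; sum ≡ 1  ⇒  -1.
Ram(94395, 18879) = {2, 31}; no ℚ_2-point on the conic.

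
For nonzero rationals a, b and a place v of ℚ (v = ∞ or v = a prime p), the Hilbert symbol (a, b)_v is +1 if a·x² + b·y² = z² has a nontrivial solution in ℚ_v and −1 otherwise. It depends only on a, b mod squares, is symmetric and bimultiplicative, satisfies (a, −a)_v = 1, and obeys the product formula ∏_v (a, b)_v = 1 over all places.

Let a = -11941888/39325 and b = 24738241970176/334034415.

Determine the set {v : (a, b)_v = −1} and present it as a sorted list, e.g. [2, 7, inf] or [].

[2, 3, 7, 17]

(a, b) ≡ (-3094, 510) mod (ℚ^×)²; places V = {2, 3, 5, 7, 11, 13, 17, ∞}.
(a,b)_7: α=3, u≡5; β=4, v≡6 (mod 7); (5|7)=-1, (6|7)=-1; sign (−1)^0·-1^4·-1^3 = -1.
(a,b)_2: α=11, β=21; u≡5, v≡7 (mod 8); ε(u)ε(v)=0·1, αω(v)=11·0, βω(u)=21·1; sum ≡ 1  ⇒  -1.
(a,b)_13: α=-1, u≡9; β=-2, v≡10 (mod 13); (9|13)=+1, (10|13)=+1; sign (−1)^0·+1^-2·+1^-1 = +1.
(a,b)_11: α=-2, u≡7; β=-4, v≡9 (mod 11); (7|11)=-1, (9|11)=+1; sign (−1)^0·-1^-4·+1^-2 = +1.
(a,b)_∞: sgn(-3094)=−, sgn(510)=+, so +1.
(a,b)_17: α=1, u≡11; β=3, v≡15 (mod 17); (11|17)=-1, (15|17)=+1; sign (−1)^0·-1^3·+1^1 = -1.
(a,b)_5: α=-2, u≡4; β=-1, v≡2 (mod 5); (4|5)=+1, (2|5)=-1; sign (−1)^0·+1^-1·-1^-2 = +1.
(a,b)_3: α=0, u≡2; β=-3, v≡2 (mod 3); (2|3)=-1, (2|3)=-1; sign (−1)^0·-1^-3·-1^0 = -1.
(-3094, 510 / ℚ) ramifies at {2, 3, 7, 17}: a division algebra.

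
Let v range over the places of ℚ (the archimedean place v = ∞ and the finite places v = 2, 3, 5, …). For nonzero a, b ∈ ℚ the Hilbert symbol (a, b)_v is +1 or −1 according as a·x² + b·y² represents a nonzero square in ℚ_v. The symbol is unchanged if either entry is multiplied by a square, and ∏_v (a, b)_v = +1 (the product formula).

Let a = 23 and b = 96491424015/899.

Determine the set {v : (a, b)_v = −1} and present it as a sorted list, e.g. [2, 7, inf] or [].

Mod squares: a ≡ 23, b ≡ 2171085. Check v ∈ {∞, 2, 3, 5, 7, 23, 29, 31, 43}.
v=31: a=31^0·(≡23), b=31^-1·(≡29) mod 31; (23|31)=-1, (29|31)=-1; (−1)^{0·-1·15}·(-1)^-1·(-1)^0 = -1.
v=43: a=43^0·(≡23), b=43^2·(≡35) mod 43; (23|43)=+1, (35|43)=+1; (−1)^{0·2·21}·(+1)^2·(+1)^0 = +1.
v=∞: 23 > 0 and 2171085 > 0  ⇒  (a,b)_∞ = +1.
v=29: a=29^0·(≡23), b=29^-1·(≡4) mod 29; (23|29)=+1, (4|29)=+1; (−1)^{0·-1·14}·(+1)^-1·(+1)^0 = +1.
v=23: a=23^1·(≡1), b=23^1·(≡12) mod 23; (1|23)=+1, (12|23)=+1; (−1)^{1·1·11}·(+1)^1·(+1)^1 = -1.
v=3: a=3^0·(≡2), b=3^3·(≡2) mod 3; (2|3)=-1, (2|3)=-1; (−1)^{0·3·1}·(-1)^3·(-1)^0 = -1.
v=5: a=5^0·(≡3), b=5^1·(≡2) mod 5; (3|5)=-1, (2|5)=-1; (−1)^{0·1·2}·(-1)^1·(-1)^0 = -1.
v=2: v_2(a)=0, v_2(b)=0; units ≡ 7, 5 (mod 8); ε·ε+αω+βω = 1·0+0·1+0·0 ≡ 0  ⇒  (a,b)_2 = +1.
v=7: a=7^0·(≡2), b=7^5·(≡6) mod 7; (2|7)=+1, (6|7)=-1; (−1)^{0·5·3}·(+1)^5·(-1)^0 = +1.
|Ram(23, 2171085)| = 4, even; anisotropic at {3, 5, 23, 31}.

[3, 5, 23, 31]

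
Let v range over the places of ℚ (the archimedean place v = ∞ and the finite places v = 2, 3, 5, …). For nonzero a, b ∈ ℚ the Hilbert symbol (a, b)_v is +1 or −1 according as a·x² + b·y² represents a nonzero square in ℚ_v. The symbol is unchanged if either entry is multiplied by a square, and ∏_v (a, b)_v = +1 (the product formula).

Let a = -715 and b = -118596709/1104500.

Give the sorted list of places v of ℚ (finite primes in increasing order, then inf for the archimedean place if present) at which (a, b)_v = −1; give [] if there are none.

[5, 7, 13, inf]

(a, b) ≡ (-715, -6545) mod (ℚ^×)²; places V = {2, 5, 7, 11, 13, 17, 43, 47, ∞}.
(a,b)_43: α=0, u≡16; β=2, v≡29 (mod 43); (16|43)=+1, (29|43)=-1; sign (−1)^0·+1^2·-1^0 = +1.
(a,b)_11: α=1, u≡1; β=1, v≡10 (mod 11); (1|11)=+1, (10|11)=-1; sign (−1)^1·+1^1·-1^1 = +1.
(a,b)_7: α=0, u≡6; β=3, v≡6 (mod 7); (6|7)=-1, (6|7)=-1; sign (−1)^0·-1^3·-1^0 = -1.
(a,b)_13: α=1, u≡10; β=0, v≡6 (mod 13); (10|13)=+1, (6|13)=-1; sign (−1)^0·+1^0·-1^1 = -1.
(a,b)_47: α=0, u≡37; β=-2, v≡20 (mod 47); (37|47)=+1, (20|47)=-1; sign (−1)^0·+1^-2·-1^0 = +1.
(a,b)_∞: sgn(-715)=−, sgn(-6545)=−, so -1.
(a,b)_17: α=0, u≡16; β=1, v≡3 (mod 17); (16|17)=+1, (3|17)=-1; sign (−1)^0·+1^1·-1^0 = +1.
(a,b)_5: α=1, u≡2; β=-3, v≡1 (mod 5); (2|5)=-1, (1|5)=+1; sign (−1)^0·-1^-3·+1^1 = -1.
(a,b)_2: α=0, β=-2; u≡5, v≡7 (mod 8); ε(u)ε(v)=0·1, αω(v)=0·0, βω(u)=-2·1; sum ≡ 0  ⇒  +1.
|Ram(-715, -6545)| = 4, even; anisotropic at {5, 7, 13, ∞}.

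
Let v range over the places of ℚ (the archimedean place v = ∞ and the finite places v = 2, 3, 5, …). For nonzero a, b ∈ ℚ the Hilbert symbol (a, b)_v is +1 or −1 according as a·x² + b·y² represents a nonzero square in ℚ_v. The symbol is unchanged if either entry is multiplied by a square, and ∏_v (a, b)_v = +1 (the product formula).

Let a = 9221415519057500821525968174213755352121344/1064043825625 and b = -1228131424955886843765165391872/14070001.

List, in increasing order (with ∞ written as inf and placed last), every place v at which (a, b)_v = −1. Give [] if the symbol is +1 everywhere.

[2, 13, 17, 19, 23, 37]

Mod squares: a ≡ 43812366, b ≡ -41078. Check v ∈ {∞, 2, 3, 5, 7, 11, 13, 17, 19, 23, 31, 37, 47}.
v=47: a=47^1·(≡42), b=47^1·(≡30) mod 47; (42|47)=+1, (30|47)=-1; (−1)^{1·1·23}·(+1)^1·(-1)^1 = +1.
v=11: a=11^-6·(≡4), b=11^-4·(≡6) mod 11; (4|11)=+1, (6|11)=-1; (−1)^{-6·-4·5}·(+1)^-4·(-1)^-6 = +1.
v=13: a=13^7·(≡10), b=13^6·(≡2) mod 13; (10|13)=+1, (2|13)=-1; (−1)^{7·6·6}·(+1)^6·(-1)^7 = -1.
v=3: a=3^5·(≡2), b=3^2·(≡1) mod 3; (2|3)=-1, (1|3)=+1; (−1)^{5·2·1}·(-1)^2·(+1)^5 = +1.
v=23: a=23^4·(≡5), b=23^3·(≡1) mod 23; (5|23)=-1, (1|23)=+1; (−1)^{4·3·11}·(-1)^3·(+1)^4 = -1.
v=2: v_2(a)=39, v_2(b)=27; units ≡ 7, 5 (mod 8); ε·ε+αω+βω = 1·0+39·1+27·0 ≡ 1  ⇒  (a,b)_2 = -1.
v=7: a=7^2·(≡5), b=7^2·(≡6) mod 7; (5|7)=-1, (6|7)=-1; (−1)^{2·2·3}·(-1)^2·(-1)^2 = +1.
v=∞: 43812366 > 0 and -41078 < 0  ⇒  (a,b)_∞ = +1.
v=17: a=17^3·(≡15), b=17^2·(≡5) mod 17; (15|17)=+1, (5|17)=-1; (−1)^{3·2·8}·(+1)^2·(-1)^3 = -1.
v=37: a=37^3·(≡30), b=37^2·(≡6) mod 37; (30|37)=+1, (6|37)=-1; (−1)^{3·2·18}·(+1)^2·(-1)^3 = -1.
v=31: a=31^-2·(≡7), b=31^-2·(≡25) mod 31; (7|31)=+1, (25|31)=+1; (−1)^{-2·-2·15}·(+1)^-2·(+1)^-2 = +1.
v=19: a=19^3·(≡16), b=19^1·(≡7) mod 19; (16|19)=+1, (7|19)=+1; (−1)^{3·1·9}·(+1)^1·(+1)^3 = -1.
v=5: a=5^-4·(≡4), b=5^0·(≡3) mod 5; (4|5)=+1, (3|5)=-1; (−1)^{-4·0·2}·(+1)^0·(-1)^-4 = +1.
|Ram(43812366, -41078)| = 6, even; anisotropic at {2, 13, 17, 19, 23, 37}.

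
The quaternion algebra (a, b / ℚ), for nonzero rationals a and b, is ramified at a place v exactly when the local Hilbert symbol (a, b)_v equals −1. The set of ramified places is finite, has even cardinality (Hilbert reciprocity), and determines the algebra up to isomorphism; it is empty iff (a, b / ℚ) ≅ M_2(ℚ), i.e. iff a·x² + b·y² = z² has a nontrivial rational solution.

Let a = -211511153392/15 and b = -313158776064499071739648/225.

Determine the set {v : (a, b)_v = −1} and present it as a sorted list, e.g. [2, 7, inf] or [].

[3, 5, 31, inf]

Mod squares: a ≡ -1038345, b ≡ -7. Check v ∈ {∞, 2, 3, 5, 7, 11, 19, 23, 29, 31}.
v=∞: -1038345 < 0 and -7 < 0  ⇒  (a,b)_∞ = -1.
v=3: a=3^-1·(≡1), b=3^-2·(≡2) mod 3; (1|3)=+1, (2|3)=-1; (−1)^{-1·-2·1}·(+1)^-2·(-1)^-1 = -1.
v=29: a=29^1·(≡8), b=29^2·(≡16) mod 29; (8|29)=-1, (16|29)=+1; (−1)^{1·2·14}·(-1)^2·(+1)^1 = +1.
v=31: a=31^1·(≡9), b=31^2·(≡22) mod 31; (9|31)=+1, (22|31)=-1; (−1)^{1·2·15}·(+1)^2·(-1)^1 = -1.
v=7: a=7^1·(≡1), b=7^3·(≡6) mod 7; (1|7)=+1, (6|7)=-1; (−1)^{1·3·3}·(+1)^3·(-1)^1 = +1.
v=2: v_2(a)=4, v_2(b)=8; units ≡ 7, 1 (mod 8); ε·ε+αω+βω = 1·0+4·0+8·0 ≡ 0  ⇒  (a,b)_2 = +1.
v=11: a=11^1·(≡8), b=11^2·(≡3) mod 11; (8|11)=-1, (3|11)=+1; (−1)^{1·2·5}·(-1)^2·(+1)^1 = +1.
v=23: a=23^2·(≡6), b=23^4·(≡1) mod 23; (6|23)=+1, (1|23)=+1; (−1)^{2·4·11}·(+1)^4·(+1)^2 = +1.
v=5: a=5^-1·(≡1), b=5^-2·(≡3) mod 5; (1|5)=+1, (3|5)=-1; (−1)^{-1·-2·2}·(+1)^-2·(-1)^-1 = -1.
v=19: a=19^2·(≡4), b=19^4·(≡2) mod 19; (4|19)=+1, (2|19)=-1; (−1)^{2·4·9}·(+1)^4·(-1)^2 = +1.
|Ram(-1038345, -7)| = 4, even; anisotropic at {3, 5, 31, ∞}.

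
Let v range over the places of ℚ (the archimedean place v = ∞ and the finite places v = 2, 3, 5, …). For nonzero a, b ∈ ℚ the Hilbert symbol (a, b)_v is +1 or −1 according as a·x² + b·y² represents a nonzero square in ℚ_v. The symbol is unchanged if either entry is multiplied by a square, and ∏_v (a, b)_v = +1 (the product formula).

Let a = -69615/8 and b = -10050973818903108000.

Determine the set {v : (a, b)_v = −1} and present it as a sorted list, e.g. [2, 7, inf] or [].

Mod squares: a ≡ -15470, b ≡ -293930. Check v ∈ {∞, 2, 3, 5, 7, 13, 17, 19}.
v=19: a=19^0·(≡12), b=19^1·(≡10) mod 19; (12|19)=-1, (10|19)=-1; (−1)^{0·1·9}·(-1)^1·(-1)^0 = -1.
v=3: a=3^2·(≡1), b=3^6·(≡1) mod 3; (1|3)=+1, (1|3)=+1; (−1)^{2·6·1}·(+1)^6·(+1)^2 = +1.
v=7: a=7^1·(≡2), b=7^5·(≡6) mod 7; (2|7)=+1, (6|7)=-1; (−1)^{1·5·3}·(+1)^5·(-1)^1 = +1.
v=17: a=17^1·(≡13), b=17^3·(≡13) mod 17; (13|17)=+1, (13|17)=+1; (−1)^{1·3·8}·(+1)^3·(+1)^1 = +1.
v=5: a=5^1·(≡4), b=5^3·(≡1) mod 5; (4|5)=+1, (1|5)=+1; (−1)^{1·3·2}·(+1)^3·(+1)^1 = +1.
v=13: a=13^1·(≡5), b=13^3·(≡9) mod 13; (5|13)=-1, (9|13)=+1; (−1)^{1·3·6}·(-1)^3·(+1)^1 = -1.
v=2: v_2(a)=-3, v_2(b)=5; units ≡ 1, 3 (mod 8); ε·ε+αω+βω = 0·1+-3·1+5·0 ≡ 1  ⇒  (a,b)_2 = -1.
v=∞: -15470 < 0 and -293930 < 0  ⇒  (a,b)_∞ = -1.
(-15470, -293930 / ℚ) ramifies at {2, 13, 19, ∞}: a division algebra.

[2, 13, 19, inf]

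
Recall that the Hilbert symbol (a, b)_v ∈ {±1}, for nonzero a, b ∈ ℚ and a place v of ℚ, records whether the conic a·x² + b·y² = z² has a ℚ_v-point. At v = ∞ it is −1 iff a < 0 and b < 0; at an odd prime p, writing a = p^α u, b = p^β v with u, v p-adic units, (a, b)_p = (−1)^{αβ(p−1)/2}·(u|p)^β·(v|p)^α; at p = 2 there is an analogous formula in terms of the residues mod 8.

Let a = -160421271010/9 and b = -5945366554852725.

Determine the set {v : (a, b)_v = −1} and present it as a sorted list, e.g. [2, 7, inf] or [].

Mod squares: a ≡ -19372210, b ≡ -341. Check v ∈ {∞, 2, 3, 5, 7, 11, 13, 19, 23, 31}.
v=19: a=19^1·(≡4), b=19^2·(≡7) mod 19; (4|19)=+1, (7|19)=+1; (−1)^{1·2·9}·(+1)^2·(+1)^1 = +1.
v=5: a=5^1·(≡2), b=5^2·(≡1) mod 5; (2|5)=-1, (1|5)=+1; (−1)^{1·2·2}·(-1)^2·(+1)^1 = +1.
v=∞: -19372210 < 0 and -341 < 0  ⇒  (a,b)_∞ = -1.
v=3: a=3^-2·(≡2), b=3^2·(≡1) mod 3; (2|3)=-1, (1|3)=+1; (−1)^{-2·2·1}·(-1)^2·(+1)^-2 = +1.
v=31: a=31^1·(≡5), b=31^1·(≡16) mod 31; (5|31)=+1, (16|31)=+1; (−1)^{1·1·15}·(+1)^1·(+1)^1 = -1.
v=7: a=7^2·(≡5), b=7^4·(≡4) mod 7; (5|7)=-1, (4|7)=+1; (−1)^{2·4·3}·(-1)^4·(+1)^2 = +1.
v=2: v_2(a)=1, v_2(b)=0; units ≡ 7, 3 (mod 8); ε·ε+αω+βω = 1·1+1·1+0·0 ≡ 0  ⇒  (a,b)_2 = +1.
v=11: a=11^1·(≡1), b=11^1·(≡2) mod 11; (1|11)=+1, (2|11)=-1; (−1)^{1·1·5}·(+1)^1·(-1)^1 = +1.
v=23: a=23^1·(≡4), b=23^2·(≡6) mod 23; (4|23)=+1, (6|23)=+1; (−1)^{1·2·11}·(+1)^2·(+1)^1 = +1.
v=13: a=13^3·(≡2), b=13^2·(≡4) mod 13; (2|13)=-1, (4|13)=+1; (−1)^{3·2·6}·(-1)^2·(+1)^3 = +1.
|Ram(-19372210, -341)| = 2, even; anisotropic at {31, ∞}.

[31, inf]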